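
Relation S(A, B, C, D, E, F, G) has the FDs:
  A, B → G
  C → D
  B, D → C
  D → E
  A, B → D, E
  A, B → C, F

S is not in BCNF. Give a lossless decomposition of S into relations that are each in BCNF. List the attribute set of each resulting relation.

{A, B, C, F, G}; {C, D}; {D, E}

Candidate key of the original relation: {A, B}.
{A, B, C, D, E, F, G}: {C} determines {C, D, E} here but is not a superkey — split on C → D, E, giving {C, D, E} and {A, B, C, F, G}.
{C, D, E}: {D} determines {D, E} here but is not a superkey — split on D → E, giving {D, E} and {C, D}.
{D, E} has no BCNF violation.
{C, D} has no BCNF violation.
{A, B, C, F, G} has no BCNF violation.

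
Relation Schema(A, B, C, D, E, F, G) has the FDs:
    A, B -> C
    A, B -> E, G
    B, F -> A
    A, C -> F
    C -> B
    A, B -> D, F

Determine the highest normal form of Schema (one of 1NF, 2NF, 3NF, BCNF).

Candidate keys: {A, B}, {A, C}, {B, F}, {C, F}. Prime attributes: {A, B, C, F}.
C -> B breaks BCNF: {C}⁺ = {B, C}, so {C} is not a superkey.
Its right-hand attributes {B} are all prime, as are those of every other non-superkey FD — the relation is in 3NF.

3NF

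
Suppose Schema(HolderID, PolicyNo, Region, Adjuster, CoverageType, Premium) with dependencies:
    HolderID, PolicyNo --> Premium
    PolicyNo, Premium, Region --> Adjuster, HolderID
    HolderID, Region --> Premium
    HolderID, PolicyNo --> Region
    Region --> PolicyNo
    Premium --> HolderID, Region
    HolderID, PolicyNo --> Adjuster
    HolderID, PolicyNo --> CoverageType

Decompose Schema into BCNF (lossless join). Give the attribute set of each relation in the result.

Candidate keys of the original relation: {HolderID, PolicyNo}, {HolderID, Region}, {Premium}.
{Adjuster, CoverageType, HolderID, PolicyNo, Premium, Region}: {Region} determines {PolicyNo, Region} here but is not a superkey — split on Region --> PolicyNo, giving {PolicyNo, Region} and {Adjuster, CoverageType, HolderID, Premium, Region}.
{PolicyNo, Region} is in BCNF.
{Adjuster, CoverageType, HolderID, Premium, Region} is in BCNF.

{Adjuster, CoverageType, HolderID, Premium, Region}; {PolicyNo, Region}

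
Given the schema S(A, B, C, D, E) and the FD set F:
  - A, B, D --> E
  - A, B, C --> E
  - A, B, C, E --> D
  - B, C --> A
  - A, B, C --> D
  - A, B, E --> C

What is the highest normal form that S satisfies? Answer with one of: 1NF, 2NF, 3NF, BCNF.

Candidate keys: {A, B, D}, {A, B, E}, {B, C}. Prime attributes: {A, B, C, D, E}.
The left-hand side of every FD is a superkey, so BCNF is satisfied.

BCNF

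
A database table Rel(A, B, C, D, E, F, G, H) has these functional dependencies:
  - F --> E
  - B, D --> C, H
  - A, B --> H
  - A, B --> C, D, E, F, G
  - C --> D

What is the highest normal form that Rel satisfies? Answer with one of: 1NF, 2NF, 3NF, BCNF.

2NF

Candidate key: {A, B}. Prime attributes: {A, B}.
F --> E: {F}⁺ = {E, F}, which is not all of the attributes, so the left side is not a superkey — BCNF is violated.
Because {E} is non-prime and the left side of F --> E is not a superkey, the relation is not in 3NF.
Checking every proper subset of each key, none determines a non-prime attribute — 2NF is satisfied.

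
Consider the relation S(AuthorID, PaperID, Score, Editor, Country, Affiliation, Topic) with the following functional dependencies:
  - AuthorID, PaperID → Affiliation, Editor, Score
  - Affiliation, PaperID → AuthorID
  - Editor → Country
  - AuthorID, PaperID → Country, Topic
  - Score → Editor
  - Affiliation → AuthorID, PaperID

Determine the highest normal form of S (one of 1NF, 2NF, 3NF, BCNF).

Candidate keys: {Affiliation}, {AuthorID, PaperID}. Prime attributes: {Affiliation, AuthorID, PaperID}.
Editor → Country breaks BCNF: {Editor}⁺ = {Country, Editor}, so {Editor} is not a superkey.
Editor → Country has non-prime {Country} on the right and a non-superkey on the left, so 3NF fails.
Checking every proper subset of each key, none determines a non-prime attribute — 2NF is satisfied.

2NF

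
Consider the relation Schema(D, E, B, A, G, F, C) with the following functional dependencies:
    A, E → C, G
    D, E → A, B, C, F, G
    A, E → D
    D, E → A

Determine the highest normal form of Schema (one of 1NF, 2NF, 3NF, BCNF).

BCNF

Candidate keys: {A, E}, {D, E}. Prime attributes: {A, D, E}.
Every FD has a superkey on the left, so the relation is in BCNF.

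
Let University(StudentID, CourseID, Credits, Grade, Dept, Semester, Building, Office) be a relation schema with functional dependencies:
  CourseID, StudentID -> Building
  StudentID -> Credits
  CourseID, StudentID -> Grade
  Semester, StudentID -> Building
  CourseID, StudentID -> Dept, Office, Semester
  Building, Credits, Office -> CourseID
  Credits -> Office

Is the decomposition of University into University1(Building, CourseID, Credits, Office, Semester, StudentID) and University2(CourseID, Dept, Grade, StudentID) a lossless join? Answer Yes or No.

Common attributes: {CourseID, StudentID}; their closure is {Building, CourseID, Credits, Dept, Grade, Office, Semester, StudentID}.
Since University1 ⊆ {Building, CourseID, Credits, Dept, Grade, Office, Semester, StudentID}, the intersection is a superkey of University1; the decomposition is lossless.

Yes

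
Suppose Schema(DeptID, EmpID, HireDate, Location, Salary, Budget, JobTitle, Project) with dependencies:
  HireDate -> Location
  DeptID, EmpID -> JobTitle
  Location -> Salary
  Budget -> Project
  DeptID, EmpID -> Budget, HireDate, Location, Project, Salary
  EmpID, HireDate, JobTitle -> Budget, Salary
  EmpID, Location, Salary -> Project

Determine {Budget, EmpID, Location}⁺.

{Budget, EmpID, Location, Project, Salary}

Start with {Budget, EmpID, Location}.
Location -> Salary applies; add {Salary} → now {Budget, EmpID, Location, Salary}.
Budget -> Project applies; add {Project} → now {Budget, EmpID, Location, Project, Salary}.
No further FD applies.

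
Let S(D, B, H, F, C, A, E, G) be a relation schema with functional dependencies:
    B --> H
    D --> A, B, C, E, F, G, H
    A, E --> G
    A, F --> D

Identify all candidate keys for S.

{A, F}, {D}

{D} is a candidate key since {D}⁺ = {A, B, C, D, E, F, G, H} covers every attribute.
{A, F} is a candidate key since {A, F}⁺ = {A, B, C, D, E, F, G, H} covers every attribute.
No proper subset of any of these is a key, and no other minimal superkey exists.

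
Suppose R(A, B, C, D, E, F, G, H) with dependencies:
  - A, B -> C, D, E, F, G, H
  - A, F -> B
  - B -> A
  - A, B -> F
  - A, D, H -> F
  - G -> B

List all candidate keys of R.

{B} is a candidate key since {B}⁺ = {A, B, C, D, E, F, G, H} covers every attribute.
{G} is a candidate key since {G}⁺ = {A, B, C, D, E, F, G, H} covers every attribute.
{A, F} is a candidate key since {A, F}⁺ = {A, B, C, D, E, F, G, H} covers every attribute.
{A, D, H} is a candidate key since {A, D, H}⁺ = {A, B, C, D, E, F, G, H} covers every attribute.
No proper subset of any of these is a key, and no other minimal superkey exists.

{A, D, H}, {A, F}, {B}, {G}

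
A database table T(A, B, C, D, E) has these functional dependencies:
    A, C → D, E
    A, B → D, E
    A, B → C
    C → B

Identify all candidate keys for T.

{A, B}, {A, C}

{A} never appears on the right of any FD, so every key must include it.
{A, B} is a candidate key since {A, B}⁺ = {A, B, C, D, E} covers every attribute.
{A, C} is a candidate key since {A, C}⁺ = {A, B, C, D, E} covers every attribute.
No proper subset of any of these is a key, and no other minimal superkey exists.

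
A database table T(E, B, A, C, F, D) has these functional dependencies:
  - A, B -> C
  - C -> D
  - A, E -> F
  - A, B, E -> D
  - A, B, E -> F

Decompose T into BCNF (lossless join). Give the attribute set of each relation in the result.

Candidate key of the original relation: {A, B, E}.
{A, B, C, D, E, F}: {A, B} determines {A, B, C, D} here but is not a superkey — split on A, B -> C, D, giving {A, B, C, D} and {A, B, E, F}.
{A, B, C, D}: {C} determines {C, D} here but is not a superkey — split on C -> D, giving {C, D} and {A, B, C}.
{C, D} has no BCNF violation.
{A, B, C} has no BCNF violation.
{A, B, E, F}: {A, E} determines {A, E, F} here but is not a superkey — split on A, E -> F, giving {A, E, F} and {A, B, E}.
{A, E, F} has no BCNF violation.
{A, B, E} has no BCNF violation.

{A, B, C}; {A, B, E}; {A, E, F}; {C, D}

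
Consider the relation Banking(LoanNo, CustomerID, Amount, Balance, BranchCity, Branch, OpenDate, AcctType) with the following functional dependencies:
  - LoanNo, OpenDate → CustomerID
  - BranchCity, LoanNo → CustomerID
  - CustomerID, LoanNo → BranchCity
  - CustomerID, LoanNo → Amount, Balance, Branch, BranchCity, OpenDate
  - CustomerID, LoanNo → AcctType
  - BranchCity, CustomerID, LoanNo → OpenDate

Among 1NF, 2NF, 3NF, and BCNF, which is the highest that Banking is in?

BCNF

Candidate keys: {BranchCity, LoanNo}, {CustomerID, LoanNo}, {LoanNo, OpenDate}. Prime attributes: {BranchCity, CustomerID, LoanNo, OpenDate}.
Every FD has a superkey on the left, so the relation is in BCNF.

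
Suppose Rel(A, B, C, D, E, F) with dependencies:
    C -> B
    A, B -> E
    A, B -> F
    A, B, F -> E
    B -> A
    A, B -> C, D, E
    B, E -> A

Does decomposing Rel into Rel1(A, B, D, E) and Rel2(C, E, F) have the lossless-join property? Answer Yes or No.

No

The shared attributes are {E} and {E}⁺ = {E}.
The closure covers neither Rel1 nor Rel2 entirely; the join is not lossless.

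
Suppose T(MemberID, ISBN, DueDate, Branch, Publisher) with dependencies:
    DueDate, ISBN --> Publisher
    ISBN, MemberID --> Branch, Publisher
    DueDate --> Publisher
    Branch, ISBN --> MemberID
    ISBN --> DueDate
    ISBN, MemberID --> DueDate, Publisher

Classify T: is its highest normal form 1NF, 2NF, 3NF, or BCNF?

1NF

Candidate keys: {Branch, ISBN}, {ISBN, MemberID}. Prime attributes: {Branch, ISBN, MemberID}.
For DueDate, ISBN --> Publisher we have {DueDate, ISBN}⁺ = {DueDate, ISBN, Publisher}; {DueDate, ISBN} is not a superkey, so BCNF fails.
DueDate, ISBN --> Publisher determines the non-prime attribute {Publisher} from a non-superkey — 3NF is violated.
{ISBN} is a proper subset of the key {Branch, ISBN}, and {ISBN}⁺ contains the non-prime attributes {DueDate, Publisher} — a partial dependency, so 2NF is violated.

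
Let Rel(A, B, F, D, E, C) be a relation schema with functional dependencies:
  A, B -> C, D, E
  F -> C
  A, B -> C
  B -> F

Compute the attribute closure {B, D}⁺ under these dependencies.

Start with {B, D}.
B -> F applies; add {F} → now {B, D, F}.
F -> C applies; add {C} → now {B, C, D, F}.
No further FD applies.

{B, C, D, F}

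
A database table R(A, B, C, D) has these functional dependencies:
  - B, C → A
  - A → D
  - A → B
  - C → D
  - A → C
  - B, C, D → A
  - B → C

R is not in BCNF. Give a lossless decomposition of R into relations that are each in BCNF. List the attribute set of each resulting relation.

Candidate keys of the original relation: {A}, {B}.
Within {A, B, C, D}: {C}⁺ ∩ {A, B, C, D} = {C, D}, not the whole set, so C → D violates BCNF; decompose into {C, D} and {A, B, C}.
{C, D}: every determinant is a superkey — BCNF.
{A, B, C}: every determinant is a superkey — BCNF.

{A, B, C}; {C, D}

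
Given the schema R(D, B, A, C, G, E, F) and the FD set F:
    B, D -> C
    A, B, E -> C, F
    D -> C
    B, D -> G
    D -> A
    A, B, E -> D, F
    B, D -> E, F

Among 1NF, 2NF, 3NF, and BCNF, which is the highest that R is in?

1NF

Candidate keys: {A, B, E}, {B, D}. Prime attributes: {A, B, D, E}.
For D -> C we have {D}⁺ = {A, C, D}; {D} is not a superkey, so BCNF fails.
D -> C determines the non-prime attribute {C} from a non-superkey — 3NF is violated.
Since {D} ⊂ {B, D} and {D}⁺ ⊇ {C} with {C} non-prime, there is a partial dependency; 2NF fails.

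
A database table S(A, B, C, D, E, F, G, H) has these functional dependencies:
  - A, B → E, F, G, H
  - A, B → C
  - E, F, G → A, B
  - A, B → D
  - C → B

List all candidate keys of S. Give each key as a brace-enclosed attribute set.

{A, B}, {A, C}, {E, F, G}

{A, B}⁺ = {A, B, C, D, E, F, G, H}, which is every attribute, so {A, B} is a candidate key.
{A, C}⁺ = {A, B, C, D, E, F, G, H}, which is every attribute, so {A, C} is a candidate key.
{E, F, G}⁺ = {A, B, C, D, E, F, G, H}, which is every attribute, so {E, F, G} is a candidate key.
These are minimal and exhaustive — every other superkey contains one of them.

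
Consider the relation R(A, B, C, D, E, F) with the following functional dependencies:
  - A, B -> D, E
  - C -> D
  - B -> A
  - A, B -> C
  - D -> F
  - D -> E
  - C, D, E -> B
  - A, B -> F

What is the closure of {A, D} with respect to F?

Start with {A, D}.
D -> F applies; add {F} → now {A, D, F}.
D -> E applies; add {E} → now {A, D, E, F}.
No further FD applies.

{A, D, E, F}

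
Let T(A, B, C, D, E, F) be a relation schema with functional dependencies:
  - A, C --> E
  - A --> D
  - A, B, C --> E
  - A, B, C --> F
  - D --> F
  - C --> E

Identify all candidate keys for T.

{A, B, C} never appear on the right of any FD, so every key must include all of them.
{A, B, C}⁺ = {A, B, C, D, E, F}, which is every attribute, so {A, B, C} is a candidate key.
No other minimal set has full closure, so this is the only candidate key.

{A, B, C}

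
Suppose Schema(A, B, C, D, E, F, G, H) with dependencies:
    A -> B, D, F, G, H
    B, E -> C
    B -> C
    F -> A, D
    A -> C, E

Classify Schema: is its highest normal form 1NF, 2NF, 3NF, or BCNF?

2NF

Candidate keys: {A}, {F}. Prime attributes: {A, F}.
For B, E -> C we have {B, E}⁺ = {B, C, E}; {B, E} is not a superkey, so BCNF fails.
B, E -> C has non-prime {C} on the right and a non-superkey on the left, so 3NF fails.
Every candidate key is a single attribute, so no partial dependency is possible; 2NF holds.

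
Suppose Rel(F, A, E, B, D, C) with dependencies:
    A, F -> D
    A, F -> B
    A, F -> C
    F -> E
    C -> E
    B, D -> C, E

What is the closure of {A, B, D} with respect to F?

{A, B, C, D, E}

Start with {A, B, D}.
B, D -> C, E applies; add {C, E} → now {A, B, C, D, E}.
No further FD applies.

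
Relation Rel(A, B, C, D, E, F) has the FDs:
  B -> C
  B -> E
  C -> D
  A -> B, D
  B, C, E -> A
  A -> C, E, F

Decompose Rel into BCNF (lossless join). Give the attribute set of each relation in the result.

Candidate keys of the original relation: {A}, {B}.
In {A, B, C, D, E, F}, {C} is not a superkey ({C}⁺ restricted to this set is {C, D}), so split on C -> D into {C, D} and {A, B, C, E, F}.
{C, D} has no BCNF violation.
{A, B, C, E, F} has no BCNF violation.

{A, B, C, E, F}; {C, D}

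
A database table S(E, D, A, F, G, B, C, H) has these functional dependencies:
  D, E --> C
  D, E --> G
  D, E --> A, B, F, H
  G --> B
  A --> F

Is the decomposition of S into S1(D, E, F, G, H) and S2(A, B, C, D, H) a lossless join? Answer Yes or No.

No

The shared attributes are {D, H} and {D, H}⁺ = {D, H}.
Neither S1 nor S2 is contained in that closure, so the decomposition is lossy.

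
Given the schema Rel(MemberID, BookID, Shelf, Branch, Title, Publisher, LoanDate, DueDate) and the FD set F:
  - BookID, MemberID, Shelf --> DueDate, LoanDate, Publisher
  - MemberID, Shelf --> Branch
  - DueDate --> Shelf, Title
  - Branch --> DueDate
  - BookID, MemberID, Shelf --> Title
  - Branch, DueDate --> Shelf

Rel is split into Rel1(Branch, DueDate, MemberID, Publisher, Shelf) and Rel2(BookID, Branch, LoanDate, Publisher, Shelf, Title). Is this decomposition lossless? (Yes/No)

No

The shared attributes are {Branch, Publisher, Shelf} and {Branch, Publisher, Shelf}⁺ = {Branch, DueDate, Publisher, Shelf, Title}.
Neither Rel1 nor Rel2 is contained in that closure, so the decomposition is lossy.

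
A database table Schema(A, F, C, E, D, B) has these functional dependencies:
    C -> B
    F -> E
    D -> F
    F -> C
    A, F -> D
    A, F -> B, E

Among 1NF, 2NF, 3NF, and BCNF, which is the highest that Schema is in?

1NF

Candidate keys: {A, D}, {A, F}. Prime attributes: {A, D, F}.
For C -> B we have {C}⁺ = {B, C}; {C} is not a superkey, so BCNF fails.
Because {B} is non-prime and the left side of C -> B is not a superkey, the relation is not in 3NF.
Since {D} ⊂ {A, D} and {D}⁺ ⊇ {B, C, E} with {B, C, E} non-prime, there is a partial dependency; 2NF fails.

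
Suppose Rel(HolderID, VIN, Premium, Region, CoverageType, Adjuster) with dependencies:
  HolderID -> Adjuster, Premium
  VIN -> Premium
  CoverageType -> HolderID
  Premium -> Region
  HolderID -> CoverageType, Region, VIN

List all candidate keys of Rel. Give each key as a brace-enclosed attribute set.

{CoverageType} is a candidate key since {CoverageType}⁺ = {Adjuster, CoverageType, HolderID, Premium, Region, VIN} covers every attribute.
{HolderID} is a candidate key since {HolderID}⁺ = {Adjuster, CoverageType, HolderID, Premium, Region, VIN} covers every attribute.
No proper subset of any of these is a key, and no other minimal superkey exists.

{CoverageType}, {HolderID}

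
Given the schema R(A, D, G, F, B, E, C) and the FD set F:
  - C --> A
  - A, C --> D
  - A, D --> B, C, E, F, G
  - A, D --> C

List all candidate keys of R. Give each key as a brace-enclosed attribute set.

{A, D}, {C}

{C}⁺ = {A, B, C, D, E, F, G}, which is every attribute, so {C} is a candidate key.
{A, D}⁺ = {A, B, C, D, E, F, G}, which is every attribute, so {A, D} is a candidate key.
These are minimal and exhaustive — every other superkey contains one of them.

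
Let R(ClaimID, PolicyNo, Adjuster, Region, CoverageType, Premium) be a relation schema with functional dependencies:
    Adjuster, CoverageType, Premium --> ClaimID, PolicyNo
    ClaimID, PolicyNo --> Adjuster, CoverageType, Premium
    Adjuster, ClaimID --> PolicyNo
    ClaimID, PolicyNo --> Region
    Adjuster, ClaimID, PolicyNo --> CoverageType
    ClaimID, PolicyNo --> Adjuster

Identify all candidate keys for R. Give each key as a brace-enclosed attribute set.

{Adjuster, ClaimID}⁺ = {Adjuster, ClaimID, CoverageType, PolicyNo, Premium, Region} — all of the relation — so {Adjuster, ClaimID} is a candidate key.
{ClaimID, PolicyNo}⁺ = {Adjuster, ClaimID, CoverageType, PolicyNo, Premium, Region} — all of the relation — so {ClaimID, PolicyNo} is a candidate key.
{Adjuster, CoverageType, Premium}⁺ = {Adjuster, ClaimID, CoverageType, PolicyNo, Premium, Region} — all of the relation — so {Adjuster, CoverageType, Premium} is a candidate key.
These are minimal and exhaustive — every other superkey contains one of them.

{Adjuster, ClaimID}, {Adjuster, CoverageType, Premium}, {ClaimID, PolicyNo}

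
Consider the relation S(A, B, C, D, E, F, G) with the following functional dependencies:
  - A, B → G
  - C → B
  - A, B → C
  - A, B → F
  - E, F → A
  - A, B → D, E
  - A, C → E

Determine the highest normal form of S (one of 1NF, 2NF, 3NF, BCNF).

3NF

Candidate keys: {A, B}, {A, C}, {B, E, F}, {C, E, F}. Prime attributes: {A, B, C, E, F}.
For C → B we have {C}⁺ = {B, C}; {C} is not a superkey, so BCNF fails.
Its right-hand attributes {B} are all prime, as are those of every other non-superkey FD — the relation is in 3NF.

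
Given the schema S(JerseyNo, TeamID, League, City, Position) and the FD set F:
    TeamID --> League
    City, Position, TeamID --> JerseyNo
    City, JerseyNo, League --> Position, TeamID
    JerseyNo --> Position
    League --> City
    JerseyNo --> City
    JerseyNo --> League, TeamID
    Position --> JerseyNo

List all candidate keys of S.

{JerseyNo}, {Position}

{JerseyNo}⁺ = {City, JerseyNo, League, Position, TeamID} — all of the relation — so {JerseyNo} is a candidate key.
{Position}⁺ = {City, JerseyNo, League, Position, TeamID} — all of the relation — so {Position} is a candidate key.
Any other superkey properly contains one of these, so there are no further candidate keys.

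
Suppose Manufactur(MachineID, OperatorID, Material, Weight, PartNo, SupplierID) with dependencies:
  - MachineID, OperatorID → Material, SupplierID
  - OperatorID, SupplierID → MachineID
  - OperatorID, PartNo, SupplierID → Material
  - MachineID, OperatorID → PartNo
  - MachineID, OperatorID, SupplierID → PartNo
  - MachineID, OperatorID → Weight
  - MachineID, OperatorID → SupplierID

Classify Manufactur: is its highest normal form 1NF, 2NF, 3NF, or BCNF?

Candidate keys: {MachineID, OperatorID}, {OperatorID, SupplierID}. Prime attributes: {MachineID, OperatorID, SupplierID}.
Every FD has a superkey on the left, so the relation is in BCNF.

BCNF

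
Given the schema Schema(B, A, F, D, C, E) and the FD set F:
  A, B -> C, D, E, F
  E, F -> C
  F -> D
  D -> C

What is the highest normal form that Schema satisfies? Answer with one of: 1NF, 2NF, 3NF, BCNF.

2NF

Candidate key: {A, B}. Prime attributes: {A, B}.
For E, F -> C we have {E, F}⁺ = {C, D, E, F}; {E, F} is not a superkey, so BCNF fails.
E, F -> C has non-prime {C} on the right and a non-superkey on the left, so 3NF fails.
Checking every proper subset of each key, none determines a non-prime attribute — 2NF is satisfied.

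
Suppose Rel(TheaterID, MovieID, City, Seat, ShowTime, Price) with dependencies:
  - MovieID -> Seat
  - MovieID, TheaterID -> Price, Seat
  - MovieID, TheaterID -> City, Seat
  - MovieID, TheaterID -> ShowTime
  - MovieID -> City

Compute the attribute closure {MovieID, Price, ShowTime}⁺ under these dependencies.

Start with {MovieID, Price, ShowTime}.
MovieID -> Seat applies; add {Seat} → now {MovieID, Price, Seat, ShowTime}.
MovieID -> City applies; add {City} → now {City, MovieID, Price, Seat, ShowTime}.
No further FD applies.

{City, MovieID, Price, Seat, ShowTime}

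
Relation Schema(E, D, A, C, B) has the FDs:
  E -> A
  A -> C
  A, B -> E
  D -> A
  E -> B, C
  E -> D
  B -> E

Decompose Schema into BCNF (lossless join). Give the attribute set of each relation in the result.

Candidate keys of the original relation: {B}, {E}.
In {A, B, C, D, E}, {A} is not a superkey ({A}⁺ restricted to this set is {A, C}), so split on A -> C into {A, C} and {A, B, D, E}.
{A, C} is in BCNF.
In {A, B, D, E}, {D} is not a superkey ({D}⁺ restricted to this set is {A, D}), so split on D -> A into {A, D} and {B, D, E}.
{A, D} is in BCNF.
{B, D, E} is in BCNF.

{A, C}; {A, D}; {B, D, E}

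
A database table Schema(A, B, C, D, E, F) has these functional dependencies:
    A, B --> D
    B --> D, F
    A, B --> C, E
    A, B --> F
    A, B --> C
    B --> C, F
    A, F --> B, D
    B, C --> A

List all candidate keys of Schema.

{A, F}, {B}

Closure of {B} is {A, B, C, D, E, F}, the whole schema; {B} is a candidate key.
Closure of {A, F} is {A, B, C, D, E, F}, the whole schema; {A, F} is a candidate key.
Any other superkey properly contains one of these, so there are no further candidate keys.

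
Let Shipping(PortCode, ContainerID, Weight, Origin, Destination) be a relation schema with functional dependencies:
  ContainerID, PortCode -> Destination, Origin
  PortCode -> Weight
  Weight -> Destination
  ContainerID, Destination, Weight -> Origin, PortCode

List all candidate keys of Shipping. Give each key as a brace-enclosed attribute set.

Attributes never on any right-hand side: {ContainerID} — every candidate key must contain it.
{ContainerID, PortCode}⁺ = {ContainerID, Destination, Origin, PortCode, Weight} — all of the relation — so {ContainerID, PortCode} is a candidate key.
{ContainerID, Weight}⁺ = {ContainerID, Destination, Origin, PortCode, Weight} — all of the relation — so {ContainerID, Weight} is a candidate key.
No proper subset of any of these is a key, and no other minimal superkey exists.

{ContainerID, PortCode}, {ContainerID, Weight}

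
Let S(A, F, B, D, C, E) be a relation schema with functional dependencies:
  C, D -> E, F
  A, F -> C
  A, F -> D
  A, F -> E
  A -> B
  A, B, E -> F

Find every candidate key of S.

Attributes never on any right-hand side: {A} — every candidate key must contain it.
{A, E}⁺ = {A, B, C, D, E, F} — all of the relation — so {A, E} is a candidate key.
{A, F}⁺ = {A, B, C, D, E, F} — all of the relation — so {A, F} is a candidate key.
{A, C, D}⁺ = {A, B, C, D, E, F} — all of the relation — so {A, C, D} is a candidate key.
These are minimal and exhaustive — every other superkey contains one of them.

{A, C, D}, {A, E}, {A, F}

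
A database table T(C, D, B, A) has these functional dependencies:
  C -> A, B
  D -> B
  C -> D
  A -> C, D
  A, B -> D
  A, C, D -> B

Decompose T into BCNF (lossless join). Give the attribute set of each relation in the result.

Candidate keys of the original relation: {A}, {C}.
In {A, B, C, D}, {D} is not a superkey ({D}⁺ restricted to this set is {B, D}), so split on D -> B into {B, D} and {A, C, D}.
{B, D}: every determinant is a superkey — BCNF.
{A, C, D}: every determinant is a superkey — BCNF.

{A, C, D}; {B, D}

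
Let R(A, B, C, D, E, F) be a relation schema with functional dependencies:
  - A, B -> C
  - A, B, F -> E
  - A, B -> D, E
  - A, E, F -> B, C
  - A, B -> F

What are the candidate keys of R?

{A, B}, {A, E, F}

{A} never appears on the right of any FD, so every key must include it.
{A, B}⁺ = {A, B, C, D, E, F} — all of the relation — so {A, B} is a candidate key.
{A, E, F}⁺ = {A, B, C, D, E, F} — all of the relation — so {A, E, F} is a candidate key.
These are minimal and exhaustive — every other superkey contains one of them.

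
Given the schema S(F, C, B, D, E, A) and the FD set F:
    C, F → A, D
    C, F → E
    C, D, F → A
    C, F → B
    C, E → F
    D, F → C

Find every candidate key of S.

{C, E}, {C, F}, {D, F}

{C, E}⁺ = {A, B, C, D, E, F}, which is every attribute, so {C, E} is a candidate key.
{C, F}⁺ = {A, B, C, D, E, F}, which is every attribute, so {C, F} is a candidate key.
{D, F}⁺ = {A, B, C, D, E, F}, which is every attribute, so {D, F} is a candidate key.
Any other superkey properly contains one of these, so there are no further candidate keys.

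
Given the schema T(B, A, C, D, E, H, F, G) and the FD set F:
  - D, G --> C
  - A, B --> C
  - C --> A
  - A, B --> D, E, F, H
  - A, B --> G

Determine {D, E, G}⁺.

{A, C, D, E, G}

Start with {D, E, G}.
D, G --> C applies; add {C} → now {C, D, E, G}.
C --> A applies; add {A} → now {A, C, D, E, G}.
No further FD applies.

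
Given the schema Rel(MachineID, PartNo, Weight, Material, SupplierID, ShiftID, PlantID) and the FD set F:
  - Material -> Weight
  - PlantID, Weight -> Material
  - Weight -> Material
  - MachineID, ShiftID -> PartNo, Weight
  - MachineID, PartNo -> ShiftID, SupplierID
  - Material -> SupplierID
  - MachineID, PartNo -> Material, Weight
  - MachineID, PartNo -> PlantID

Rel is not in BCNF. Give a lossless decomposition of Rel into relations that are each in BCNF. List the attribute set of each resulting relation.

Candidate keys of the original relation: {MachineID, PartNo}, {MachineID, ShiftID}.
In {MachineID, Material, PartNo, PlantID, ShiftID, SupplierID, Weight}, {Material} is not a superkey ({Material}⁺ restricted to this set is {Material, SupplierID, Weight}), so split on Material -> SupplierID, Weight into {Material, SupplierID, Weight} and {MachineID, Material, PartNo, PlantID, ShiftID}.
{Material, SupplierID, Weight}: every determinant is a superkey — BCNF.
{MachineID, Material, PartNo, PlantID, ShiftID}: every determinant is a superkey — BCNF.

{MachineID, Material, PartNo, PlantID, ShiftID}; {Material, SupplierID, Weight}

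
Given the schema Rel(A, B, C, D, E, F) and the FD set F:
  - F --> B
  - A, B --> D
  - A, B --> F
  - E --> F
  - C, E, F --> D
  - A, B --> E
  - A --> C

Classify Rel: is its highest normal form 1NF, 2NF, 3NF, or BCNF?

Candidate keys: {A, B}, {A, E}, {A, F}. Prime attributes: {A, B, E, F}.
F --> B: {F}⁺ = {B, F}, which is not all of the attributes, so the left side is not a superkey — BCNF is violated.
C, E, F --> D has non-prime {D} on the right and a non-superkey on the left, so 3NF fails.
The proper key subset {A} of {A, B} determines non-prime {C}, so the relation is not even in 2NF.

1NF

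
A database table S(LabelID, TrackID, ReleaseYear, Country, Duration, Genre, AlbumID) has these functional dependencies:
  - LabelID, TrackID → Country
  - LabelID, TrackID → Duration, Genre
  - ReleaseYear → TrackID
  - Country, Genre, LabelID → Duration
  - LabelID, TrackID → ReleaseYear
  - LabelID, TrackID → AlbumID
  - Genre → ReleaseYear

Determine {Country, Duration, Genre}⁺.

Start with {Country, Duration, Genre}.
Genre → ReleaseYear applies; add {ReleaseYear} → now {Country, Duration, Genre, ReleaseYear}.
ReleaseYear → TrackID applies; add {TrackID} → now {Country, Duration, Genre, ReleaseYear, TrackID}.
No further FD applies.

{Country, Duration, Genre, ReleaseYear, TrackID}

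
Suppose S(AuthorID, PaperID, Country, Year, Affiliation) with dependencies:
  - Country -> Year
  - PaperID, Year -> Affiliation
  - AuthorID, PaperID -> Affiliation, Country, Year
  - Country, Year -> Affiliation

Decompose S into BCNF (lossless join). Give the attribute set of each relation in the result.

{Affiliation, Country, Year}; {AuthorID, Country, PaperID}

Candidate key of the original relation: {AuthorID, PaperID}.
Within {Affiliation, AuthorID, Country, PaperID, Year}: {Country}⁺ ∩ {Affiliation, AuthorID, Country, PaperID, Year} = {Affiliation, Country, Year}, not the whole set, so Country -> Affiliation, Year violates BCNF; decompose into {Affiliation, Country, Year} and {AuthorID, Country, PaperID}.
{Affiliation, Country, Year} has no BCNF violation.
{AuthorID, Country, PaperID} has no BCNF violation.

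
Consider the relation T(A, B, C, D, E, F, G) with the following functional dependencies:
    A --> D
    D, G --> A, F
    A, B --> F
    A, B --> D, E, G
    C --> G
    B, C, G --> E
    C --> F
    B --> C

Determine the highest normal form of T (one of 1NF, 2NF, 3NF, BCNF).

1NF

Candidate keys: {A, B}, {B, D}. Prime attributes: {A, B, D}.
A --> D breaks BCNF: {A}⁺ = {A, D}, so {A} is not a superkey.
Because {F} is non-prime and the left side of D, G --> A, F is not a superkey, the relation is not in 3NF.
Since {B} ⊂ {A, B} and {B}⁺ ⊇ {C, E, F, G} with {C, E, F, G} non-prime, there is a partial dependency; 2NF fails.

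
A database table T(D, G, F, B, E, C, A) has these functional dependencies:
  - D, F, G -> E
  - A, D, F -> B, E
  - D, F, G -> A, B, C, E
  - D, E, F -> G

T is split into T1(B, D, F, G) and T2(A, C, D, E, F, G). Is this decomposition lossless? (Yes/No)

Yes

The shared attributes are {D, F, G} and {D, F, G}⁺ = {A, B, C, D, E, F, G}.
Since T1 ⊆ {A, B, C, D, E, F, G}, the intersection is a superkey of T1; the decomposition is lossless.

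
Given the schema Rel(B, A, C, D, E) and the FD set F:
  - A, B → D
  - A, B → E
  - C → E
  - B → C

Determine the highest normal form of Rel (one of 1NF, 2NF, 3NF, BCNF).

1NF

Candidate key: {A, B}. Prime attributes: {A, B}.
C → E: {C}⁺ = {C, E}, which is not all of the attributes, so the left side is not a superkey — BCNF is violated.
C → E determines the non-prime attribute {E} from a non-superkey — 3NF is violated.
The proper key subset {B} of {A, B} determines non-prime {C, E}, so the relation is not even in 2NF.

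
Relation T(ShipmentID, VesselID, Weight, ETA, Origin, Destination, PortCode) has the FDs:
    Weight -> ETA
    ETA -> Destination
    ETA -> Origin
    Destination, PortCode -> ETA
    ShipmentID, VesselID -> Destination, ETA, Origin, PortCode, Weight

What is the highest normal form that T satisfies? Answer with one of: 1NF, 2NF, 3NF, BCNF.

Candidate key: {ShipmentID, VesselID}. Prime attributes: {ShipmentID, VesselID}.
For Weight -> ETA we have {Weight}⁺ = {Destination, ETA, Origin, Weight}; {Weight} is not a superkey, so BCNF fails.
Weight -> ETA has non-prime {ETA} on the right and a non-superkey on the left, so 3NF fails.
No non-prime attribute depends on a proper subset of any candidate key, so 2NF holds.

2NF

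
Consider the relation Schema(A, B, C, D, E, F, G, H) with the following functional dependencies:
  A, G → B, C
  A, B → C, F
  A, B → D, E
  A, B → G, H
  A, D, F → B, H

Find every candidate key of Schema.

{A, B}, {A, D, F}, {A, G}

Attributes never on any right-hand side: {A} — every candidate key must contain it.
Closure of {A, B} is {A, B, C, D, E, F, G, H}, the whole schema; {A, B} is a candidate key.
Closure of {A, G} is {A, B, C, D, E, F, G, H}, the whole schema; {A, G} is a candidate key.
Closure of {A, D, F} is {A, B, C, D, E, F, G, H}, the whole schema; {A, D, F} is a candidate key.
These are minimal and exhaustive — every other superkey contains one of them.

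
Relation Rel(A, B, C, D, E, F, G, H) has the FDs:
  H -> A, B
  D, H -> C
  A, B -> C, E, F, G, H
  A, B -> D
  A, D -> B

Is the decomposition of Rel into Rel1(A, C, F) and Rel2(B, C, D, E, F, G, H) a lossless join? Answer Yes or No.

No

The shared attributes are {C, F} and {C, F}⁺ = {C, F}.
The closure covers neither Rel1 nor Rel2 entirely; the join is not lossless.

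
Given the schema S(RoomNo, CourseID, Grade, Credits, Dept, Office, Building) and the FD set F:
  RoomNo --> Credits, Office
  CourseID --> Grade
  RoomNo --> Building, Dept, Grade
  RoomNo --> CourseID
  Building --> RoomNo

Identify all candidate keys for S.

{Building}⁺ = {Building, CourseID, Credits, Dept, Grade, Office, RoomNo} — all of the relation — so {Building} is a candidate key.
{RoomNo}⁺ = {Building, CourseID, Credits, Dept, Grade, Office, RoomNo} — all of the relation — so {RoomNo} is a candidate key.
No proper subset of any of these is a key, and no other minimal superkey exists.

{Building}, {RoomNo}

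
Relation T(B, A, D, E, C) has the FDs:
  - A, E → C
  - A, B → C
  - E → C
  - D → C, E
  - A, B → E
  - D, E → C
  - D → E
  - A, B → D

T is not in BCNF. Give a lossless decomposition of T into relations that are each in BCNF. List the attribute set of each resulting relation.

Candidate key of the original relation: {A, B}.
Within {A, B, C, D, E}: {A, E}⁺ ∩ {A, B, C, D, E} = {A, C, E}, not the whole set, so A, E → C violates BCNF; decompose into {A, C, E} and {A, B, D, E}.
Within {A, C, E}: {E}⁺ ∩ {A, C, E} = {C, E}, not the whole set, so E → C violates BCNF; decompose into {C, E} and {A, E}.
{C, E} is in BCNF.
{A, E} is in BCNF.
Within {A, B, D, E}: {D}⁺ ∩ {A, B, D, E} = {D, E}, not the whole set, so D → E violates BCNF; decompose into {D, E} and {A, B, D}.
{D, E} is in BCNF.
{A, B, D} is in BCNF.

{A, B, D}; {A, E}; {C, E}; {D, E}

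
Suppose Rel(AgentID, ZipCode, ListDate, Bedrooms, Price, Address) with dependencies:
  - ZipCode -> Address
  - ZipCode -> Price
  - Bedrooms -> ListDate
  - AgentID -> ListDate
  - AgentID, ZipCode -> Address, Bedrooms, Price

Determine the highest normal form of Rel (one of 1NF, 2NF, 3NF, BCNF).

Candidate key: {AgentID, ZipCode}. Prime attributes: {AgentID, ZipCode}.
For ZipCode -> Address we have {ZipCode}⁺ = {Address, Price, ZipCode}; {ZipCode} is not a superkey, so BCNF fails.
Because {Address} is non-prime and the left side of ZipCode -> Address is not a superkey, the relation is not in 3NF.
The proper key subset {AgentID} of {AgentID, ZipCode} determines non-prime {ListDate}, so the relation is not even in 2NF.

1NF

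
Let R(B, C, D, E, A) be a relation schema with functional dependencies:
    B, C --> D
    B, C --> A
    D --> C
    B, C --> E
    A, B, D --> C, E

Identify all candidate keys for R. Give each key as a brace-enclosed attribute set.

No FD produces {B}, so it must be in every candidate key.
{B, C}⁺ = {A, B, C, D, E}, which is every attribute, so {B, C} is a candidate key.
{B, D}⁺ = {A, B, C, D, E}, which is every attribute, so {B, D} is a candidate key.
No proper subset of any of these is a key, and no other minimal superkey exists.

{B, C}, {B, D}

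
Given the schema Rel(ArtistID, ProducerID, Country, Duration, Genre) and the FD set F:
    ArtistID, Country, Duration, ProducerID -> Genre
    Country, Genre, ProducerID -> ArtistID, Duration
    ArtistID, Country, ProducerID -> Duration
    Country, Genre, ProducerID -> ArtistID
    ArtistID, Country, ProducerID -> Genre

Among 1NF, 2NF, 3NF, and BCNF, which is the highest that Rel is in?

Candidate keys: {ArtistID, Country, ProducerID}, {Country, Genre, ProducerID}. Prime attributes: {ArtistID, Country, Genre, ProducerID}.
Every FD has a superkey on the left, so the relation is in BCNF.

BCNF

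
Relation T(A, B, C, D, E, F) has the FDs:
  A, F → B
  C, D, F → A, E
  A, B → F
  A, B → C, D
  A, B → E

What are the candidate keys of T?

{A, B}, {A, F}, {C, D, F}

{A, B} is a candidate key since {A, B}⁺ = {A, B, C, D, E, F} covers every attribute.
{A, F} is a candidate key since {A, F}⁺ = {A, B, C, D, E, F} covers every attribute.
{C, D, F} is a candidate key since {C, D, F}⁺ = {A, B, C, D, E, F} covers every attribute.
Any other superkey properly contains one of these, so there are no further candidate keys.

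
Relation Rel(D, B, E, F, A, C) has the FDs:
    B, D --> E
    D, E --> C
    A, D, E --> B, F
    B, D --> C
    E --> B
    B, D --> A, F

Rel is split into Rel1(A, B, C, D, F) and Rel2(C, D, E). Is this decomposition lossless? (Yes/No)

Rel1 ∩ Rel2 = {C, D}; its closure under F is {C, D}.
Rel1 ⊄ {C, D} and Rel2 ⊄ {C, D}, so the split is lossy.

No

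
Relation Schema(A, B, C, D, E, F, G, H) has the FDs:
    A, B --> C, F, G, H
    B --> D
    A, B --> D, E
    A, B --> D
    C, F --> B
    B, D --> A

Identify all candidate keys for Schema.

{B} is a candidate key since {B}⁺ = {A, B, C, D, E, F, G, H} covers every attribute.
{C, F} is a candidate key since {C, F}⁺ = {A, B, C, D, E, F, G, H} covers every attribute.
Any other superkey properly contains one of these, so there are no further candidate keys.

{B}, {C, F}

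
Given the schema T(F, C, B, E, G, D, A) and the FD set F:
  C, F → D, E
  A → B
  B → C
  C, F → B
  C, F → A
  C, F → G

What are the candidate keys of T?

No FD produces {F}, so it must be in every candidate key.
{A, F}⁺ = {A, B, C, D, E, F, G}, which is every attribute, so {A, F} is a candidate key.
{B, F}⁺ = {A, B, C, D, E, F, G}, which is every attribute, so {B, F} is a candidate key.
{C, F}⁺ = {A, B, C, D, E, F, G}, which is every attribute, so {C, F} is a candidate key.
These are minimal and exhaustive — every other superkey contains one of them.

{A, F}, {B, F}, {C, F}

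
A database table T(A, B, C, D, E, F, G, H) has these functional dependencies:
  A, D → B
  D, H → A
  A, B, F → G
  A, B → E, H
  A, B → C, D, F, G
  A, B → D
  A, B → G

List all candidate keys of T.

Closure of {A, B} is {A, B, C, D, E, F, G, H}, the whole schema; {A, B} is a candidate key.
Closure of {A, D} is {A, B, C, D, E, F, G, H}, the whole schema; {A, D} is a candidate key.
Closure of {D, H} is {A, B, C, D, E, F, G, H}, the whole schema; {D, H} is a candidate key.
No proper subset of any of these is a key, and no other minimal superkey exists.

{A, B}, {A, D}, {D, H}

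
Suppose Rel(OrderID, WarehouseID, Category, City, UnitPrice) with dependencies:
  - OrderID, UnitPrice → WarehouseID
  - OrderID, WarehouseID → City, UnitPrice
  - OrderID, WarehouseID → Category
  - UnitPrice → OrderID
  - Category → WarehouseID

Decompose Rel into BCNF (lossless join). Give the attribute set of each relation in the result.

Candidate keys of the original relation: {Category, OrderID}, {OrderID, WarehouseID}, {UnitPrice}.
Within {Category, City, OrderID, UnitPrice, WarehouseID}: {Category}⁺ ∩ {Category, City, OrderID, UnitPrice, WarehouseID} = {Category, WarehouseID}, not the whole set, so Category → WarehouseID violates BCNF; decompose into {Category, WarehouseID} and {Category, City, OrderID, UnitPrice}.
{Category, WarehouseID} is in BCNF.
{Category, City, OrderID, UnitPrice} is in BCNF.

{Category, City, OrderID, UnitPrice}; {Category, WarehouseID}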